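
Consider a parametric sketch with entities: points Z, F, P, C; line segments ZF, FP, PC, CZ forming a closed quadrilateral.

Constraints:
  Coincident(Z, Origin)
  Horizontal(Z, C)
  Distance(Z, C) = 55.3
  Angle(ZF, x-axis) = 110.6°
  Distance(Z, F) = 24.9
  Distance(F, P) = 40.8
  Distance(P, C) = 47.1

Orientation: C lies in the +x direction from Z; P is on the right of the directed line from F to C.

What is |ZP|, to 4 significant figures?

16.34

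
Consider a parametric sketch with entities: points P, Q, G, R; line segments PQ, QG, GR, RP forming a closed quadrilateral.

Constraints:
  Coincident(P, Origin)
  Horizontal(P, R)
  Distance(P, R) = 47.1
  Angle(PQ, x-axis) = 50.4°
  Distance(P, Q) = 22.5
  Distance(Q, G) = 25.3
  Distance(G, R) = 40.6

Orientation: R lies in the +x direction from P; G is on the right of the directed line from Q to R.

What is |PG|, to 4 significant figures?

9.896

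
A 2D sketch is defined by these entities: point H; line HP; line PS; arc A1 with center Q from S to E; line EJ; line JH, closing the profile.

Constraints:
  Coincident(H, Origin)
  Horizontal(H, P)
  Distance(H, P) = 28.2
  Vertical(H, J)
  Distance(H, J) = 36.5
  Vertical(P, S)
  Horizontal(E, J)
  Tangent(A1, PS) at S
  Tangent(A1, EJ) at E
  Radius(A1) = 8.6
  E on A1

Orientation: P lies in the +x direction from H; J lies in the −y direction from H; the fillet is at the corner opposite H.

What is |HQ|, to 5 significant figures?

34.096

HJ is vertical with |HJ| = 36.5 and J on the −y side, so J = (0.0000, -36.500). The virtual corner opposite H is at (28.200, -36.500). Since A1 is tangent to PS there, QS ⟂ PS and the tangent condition forces QE to be normal to EJ, with radius 8.6, so the center Q sits 8.6 in from both sides at Q = (19.600, -27.900). Then |HQ| = |Q − H| = 34.096.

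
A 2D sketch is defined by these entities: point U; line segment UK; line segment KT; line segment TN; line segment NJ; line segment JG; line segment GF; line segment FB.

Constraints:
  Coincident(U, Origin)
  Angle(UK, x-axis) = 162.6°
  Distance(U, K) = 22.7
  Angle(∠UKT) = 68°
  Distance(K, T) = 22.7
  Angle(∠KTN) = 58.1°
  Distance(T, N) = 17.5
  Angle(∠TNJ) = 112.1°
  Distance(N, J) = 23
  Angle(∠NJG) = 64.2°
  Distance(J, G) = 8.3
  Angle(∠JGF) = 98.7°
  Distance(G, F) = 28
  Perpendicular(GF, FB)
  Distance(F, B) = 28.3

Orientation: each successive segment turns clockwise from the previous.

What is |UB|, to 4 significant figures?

21.06

U is at the origin; UK runs at 162.6° with length 22.7, so K = (-21.66, 6.788). ∠UKT = 68.0° gives KT at 50.60° from the x-axis; with |KT| = 22.7, T = (-7.253, 24.33). ∠KTN = 58.1° gives TN at -71.30° from the x-axis; with |TN| = 17.5, N = (-1.642, 7.753). ∠TNJ = 112.1° gives NJ at -139.2° from the x-axis; with |NJ| = 23.0, J = (-19.05, -7.276). ∠NJG = 64.2° gives JG at 105.0° from the x-axis; with |JG| = 8.3, G = (-21.20, 0.7416). ∠JGF = 98.7° gives GF at 23.70° from the x-axis; with |GF| = 28.0, F = (4.437, 12.00). GF ⟂ FB, so FB runs at -66.30°; with |FB| = 28.3, B = (15.81, -13.92). Then |UB| = |B − U| = 21.06.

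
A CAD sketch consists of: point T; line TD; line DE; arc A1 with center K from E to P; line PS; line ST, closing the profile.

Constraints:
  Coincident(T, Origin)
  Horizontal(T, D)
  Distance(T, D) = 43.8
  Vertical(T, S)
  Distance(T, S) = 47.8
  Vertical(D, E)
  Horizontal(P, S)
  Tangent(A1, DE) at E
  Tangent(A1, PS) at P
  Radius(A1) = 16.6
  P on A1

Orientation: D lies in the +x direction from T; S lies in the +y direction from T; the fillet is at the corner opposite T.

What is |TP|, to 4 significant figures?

55.00

T is at the origin; TD is horizontal with |TD| = 43.8 and D on the +x side, so D = (43.80, 0.000). T and S share the same x with |TS| = 47.8 and S on the +y side, so S = (0.000, 47.80). The virtual corner opposite T is at (43.80, 47.80). Tangency of A1 to DE means the radius KE is perpendicular to DE and the tangent condition forces KP to be normal to PS, with radius 16.6, so the center K sits 16.6 in from both sides at K = (27.20, 31.20). That places the tangent points at E = (43.80, 31.20) on DE and P = (27.20, 47.80) on PS. Then |TP| = |P − T| = 55.00.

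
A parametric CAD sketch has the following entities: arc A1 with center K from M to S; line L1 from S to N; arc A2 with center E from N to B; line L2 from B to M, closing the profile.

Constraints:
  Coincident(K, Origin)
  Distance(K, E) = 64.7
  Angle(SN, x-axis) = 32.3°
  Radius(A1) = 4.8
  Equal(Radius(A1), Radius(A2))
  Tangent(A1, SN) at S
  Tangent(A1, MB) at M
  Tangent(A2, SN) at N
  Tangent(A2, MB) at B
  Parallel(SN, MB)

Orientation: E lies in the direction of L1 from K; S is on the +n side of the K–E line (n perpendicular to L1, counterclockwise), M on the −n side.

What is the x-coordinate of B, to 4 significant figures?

57.25

Tangency of A1 to both parallel lines with radius 4.8 puts S and M at K ± 4.8·n: S = (-2.565, 4.057), M = (2.565, -4.057). Equal radii place N and B the same way about E: N = E + 4.8·n = (52.12, 38.63), B = E − 4.8·n = (57.25, 30.52). So B.x = 57.25.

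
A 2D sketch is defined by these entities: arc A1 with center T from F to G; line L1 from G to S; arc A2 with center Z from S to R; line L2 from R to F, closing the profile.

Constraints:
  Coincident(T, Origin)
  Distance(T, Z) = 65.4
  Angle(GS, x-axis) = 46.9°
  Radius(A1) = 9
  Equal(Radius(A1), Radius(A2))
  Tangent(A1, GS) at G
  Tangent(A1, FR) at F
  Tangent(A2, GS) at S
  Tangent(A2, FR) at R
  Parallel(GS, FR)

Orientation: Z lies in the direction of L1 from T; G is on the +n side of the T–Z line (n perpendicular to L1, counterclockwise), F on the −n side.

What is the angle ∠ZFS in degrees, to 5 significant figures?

7.5529°

Tangency of A1 to both parallel lines with radius 9.0 puts G and F at T ± 9.0·n: G = (-6.5715, 6.1495), F = (6.5715, -6.1495). Equal radii place S and R the same way about Z: S = Z + 9.0·n = (38.115, 53.902), R = Z − 9.0·n = (51.258, 41.603). Then cos ∠ZFS = FZ·FS / (|FZ||FS|), giving 7.5529°.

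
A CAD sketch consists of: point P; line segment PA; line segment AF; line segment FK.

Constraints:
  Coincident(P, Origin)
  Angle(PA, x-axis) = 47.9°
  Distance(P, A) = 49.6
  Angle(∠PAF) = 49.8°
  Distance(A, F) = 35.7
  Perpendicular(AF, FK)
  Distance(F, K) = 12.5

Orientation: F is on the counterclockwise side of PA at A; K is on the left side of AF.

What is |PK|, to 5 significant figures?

25.650

P is at the origin; PA runs at 47.9° with length 49.6, so A = 49.6·(cos 47.9°, sin 47.9°) = (33.253, 36.802). ∠PAF = 49.8°, so AF runs at 47.9° + (180° − 49.8°) = 178.10° from the x-axis; with |AF| = 35.7, F = A + 35.7·(cos 178.10°, sin 178.10°) = (-2.4272, 37.986). AF ⟂ FK; with |FK| = 12.5 on the left of AF, K = F + 12.5·(-0.033155, -0.99945) = (-2.8417, 25.493). Then |PK| = |K − P| = 25.650.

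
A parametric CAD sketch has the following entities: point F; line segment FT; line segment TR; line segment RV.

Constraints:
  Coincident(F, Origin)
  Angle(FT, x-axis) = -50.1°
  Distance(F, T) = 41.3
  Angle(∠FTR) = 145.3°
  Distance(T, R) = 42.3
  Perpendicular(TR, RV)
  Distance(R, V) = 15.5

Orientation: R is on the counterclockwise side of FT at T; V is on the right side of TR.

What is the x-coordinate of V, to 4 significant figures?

63.16

F is at the origin; FT runs at -50.1° with length 41.3, so T = 41.3·(cos -50.1°, sin -50.1°) = (26.49, -31.68). ∠FTR = 145.3°, so TR runs at -50.1° + (180° − 145.3°) = -15.40° from the x-axis; with |TR| = 42.3, R = T + 42.3·(cos -15.40°, sin -15.40°) = (67.27, -42.92). The perpendicularity gives RV at right angles to TR; with |RV| = 15.5 on the right of TR, V = R + 15.5·(-0.2656, -0.9641) = (63.16, -57.86). So V.x = 63.16.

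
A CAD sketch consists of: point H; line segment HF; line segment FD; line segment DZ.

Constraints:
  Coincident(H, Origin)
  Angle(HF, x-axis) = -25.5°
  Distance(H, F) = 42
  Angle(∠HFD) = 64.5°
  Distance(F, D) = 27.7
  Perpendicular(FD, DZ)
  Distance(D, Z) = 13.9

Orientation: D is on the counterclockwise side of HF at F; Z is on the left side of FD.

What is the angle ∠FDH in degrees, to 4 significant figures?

75.76°

H is at the origin; HF runs at -25.5° with length 42.0, so F = 42.0·(cos -25.5°, sin -25.5°) = (37.91, -18.08). ∠HFD = 64.5°, so FD runs at -25.5° + (180° − 64.5°) = 90.00° from the x-axis; with |FD| = 27.7, D = F + 27.7·(cos 90.00°, sin 90.00°) = (37.91, 9.619). Then cos ∠FDH = DF·DH / (|DF||DH|), giving 75.76°.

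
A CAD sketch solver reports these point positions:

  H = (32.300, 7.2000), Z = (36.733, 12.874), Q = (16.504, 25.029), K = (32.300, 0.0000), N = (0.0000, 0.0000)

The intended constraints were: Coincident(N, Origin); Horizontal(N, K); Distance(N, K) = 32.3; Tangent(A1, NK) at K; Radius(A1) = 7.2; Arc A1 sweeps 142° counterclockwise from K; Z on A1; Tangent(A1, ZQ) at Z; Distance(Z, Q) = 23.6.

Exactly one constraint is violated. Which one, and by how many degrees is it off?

Tangent(A1, ZQ) at Z — off by 7.00°.

N = (0.00, 0.00) ✓; N.y = 0.00, K.y = 0.00 ✓; |NK| = 32.30 ✓; ∠(HK, KN) = 90.00° ✓; |HK| = 7.200 ✓; bearing(H→Z) − bearing(H→K) = 142.0° ✓; |HZ| = 7.200 ✓; ∠(HZ, ZQ) = 83.00° ✗; |ZQ| = 23.60 ✓.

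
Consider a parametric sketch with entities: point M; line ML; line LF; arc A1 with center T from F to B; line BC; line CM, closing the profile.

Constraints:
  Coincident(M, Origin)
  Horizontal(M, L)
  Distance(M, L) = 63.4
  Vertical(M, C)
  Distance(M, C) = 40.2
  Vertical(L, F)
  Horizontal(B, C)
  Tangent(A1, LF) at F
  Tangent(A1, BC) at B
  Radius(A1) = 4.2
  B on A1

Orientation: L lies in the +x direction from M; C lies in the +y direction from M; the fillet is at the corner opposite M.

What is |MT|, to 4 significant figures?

69.29

M is at the origin; M and L share the same y with |ML| = 63.4 and L on the +x side, so L = (63.40, 0.000). M and C share the same x with |MC| = 40.2 and C on the +y side, so C = (0.000, 40.20). The virtual corner opposite M is at (63.40, 40.20). The tangent condition forces TF to be normal to LF and the tangent condition forces TB to be normal to BC, with radius 4.2, so the center T sits 4.2 in from both sides at T = (59.20, 36.00). Then |MT| = |T − M| = 69.29.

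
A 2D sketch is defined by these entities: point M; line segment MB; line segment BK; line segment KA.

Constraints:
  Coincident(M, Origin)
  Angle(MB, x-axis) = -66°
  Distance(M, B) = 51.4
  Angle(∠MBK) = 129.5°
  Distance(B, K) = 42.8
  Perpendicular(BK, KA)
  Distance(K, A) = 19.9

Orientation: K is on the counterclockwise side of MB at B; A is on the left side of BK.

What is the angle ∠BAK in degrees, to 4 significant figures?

65.06°

M is at the origin; MB runs at -66.0° with length 51.4, so B = 51.4·(cos -66.0°, sin -66.0°) = (20.91, -46.96). ∠MBK = 129.5°, so BK runs at -66.0° + (180° − 129.5°) = -15.50° from the x-axis; with |BK| = 42.8, K = B + 42.8·(cos -15.50°, sin -15.50°) = (62.15, -58.39). The perpendicularity gives KA at right angles to BK; with |KA| = 19.9 on the left of BK, A = K + 19.9·(0.2672, 0.9636) = (67.47, -39.22). Then cos ∠BAK = AB·AK / (|AB||AK|), giving 65.06°.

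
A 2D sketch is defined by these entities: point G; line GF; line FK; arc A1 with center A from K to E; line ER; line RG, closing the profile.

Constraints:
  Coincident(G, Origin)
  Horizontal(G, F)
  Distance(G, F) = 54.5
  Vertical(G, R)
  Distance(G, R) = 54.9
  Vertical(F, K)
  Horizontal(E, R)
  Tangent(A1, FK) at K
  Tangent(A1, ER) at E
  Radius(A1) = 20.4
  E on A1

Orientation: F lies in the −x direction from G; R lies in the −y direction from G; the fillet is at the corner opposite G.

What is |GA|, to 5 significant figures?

48.508

G and R share the same x with |GR| = 54.9 and R on the −y side, so R = (0.0000, -54.900). The virtual corner opposite G is at (-54.500, -54.900). Tangency of A1 to FK means the radius AK is perpendicular to FK and the tangent condition forces AE to be normal to ER, with radius 20.4, so the center A sits 20.4 in from both sides at A = (-34.100, -34.500). Then |GA| = |A − G| = 48.508.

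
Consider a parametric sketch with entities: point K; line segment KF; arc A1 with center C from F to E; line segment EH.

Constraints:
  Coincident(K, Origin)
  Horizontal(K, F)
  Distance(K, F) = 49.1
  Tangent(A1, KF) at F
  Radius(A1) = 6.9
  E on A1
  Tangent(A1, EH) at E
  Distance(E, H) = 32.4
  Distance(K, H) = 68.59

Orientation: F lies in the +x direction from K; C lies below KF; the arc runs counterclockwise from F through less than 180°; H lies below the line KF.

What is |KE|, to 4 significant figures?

43.92

K is at the origin; K and F share the same y with |KF| = 49.1 and F on the +x side, so F = (49.10, 0.000). Since A1 is tangent to KF there, CF ⟂ KF, so C = F + (0, -6.9) = (49.10, -6.900). Since CE ⟂ EH (tangency), |CH| = √(6.9² + 32.4²) = 33.13 regardless of where E sits on A1. So H lies on both circle(K, 68.59) and circle(C, 33.13); the below-KF intersection is H = (56.25, -39.25). E is the foot of the tangent from H: E = (42.82, -9.761).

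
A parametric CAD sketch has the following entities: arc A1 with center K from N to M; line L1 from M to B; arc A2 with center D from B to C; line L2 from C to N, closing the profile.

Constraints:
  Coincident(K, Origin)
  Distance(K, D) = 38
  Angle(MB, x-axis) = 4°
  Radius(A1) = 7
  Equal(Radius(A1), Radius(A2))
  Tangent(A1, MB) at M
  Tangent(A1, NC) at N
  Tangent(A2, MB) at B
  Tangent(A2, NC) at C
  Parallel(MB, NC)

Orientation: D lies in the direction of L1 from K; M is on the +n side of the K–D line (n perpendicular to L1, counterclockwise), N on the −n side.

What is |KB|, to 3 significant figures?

38.6

The slot axis is L1's direction at 4.0°, so u = (cos 4.0°, sin 4.0°) = (0.998, 0.0698) and n = (−sin 4.0°, cos 4.0°) = (-0.0698, 0.998). K is at the origin and D lies 38.0 along u from K, so D = 38.0·u = (37.9, 2.65). Tangency of A1 to both parallel lines with radius 7.0 puts M and N at K ± 7.0·n: M = (-0.488, 6.98), N = (0.488, -6.98). Equal radii place B and C the same way about D: B = D + 7.0·n = (37.4, 9.63), C = D − 7.0·n = (38.4, -4.33). Then |KB| = |B − K| = 38.6.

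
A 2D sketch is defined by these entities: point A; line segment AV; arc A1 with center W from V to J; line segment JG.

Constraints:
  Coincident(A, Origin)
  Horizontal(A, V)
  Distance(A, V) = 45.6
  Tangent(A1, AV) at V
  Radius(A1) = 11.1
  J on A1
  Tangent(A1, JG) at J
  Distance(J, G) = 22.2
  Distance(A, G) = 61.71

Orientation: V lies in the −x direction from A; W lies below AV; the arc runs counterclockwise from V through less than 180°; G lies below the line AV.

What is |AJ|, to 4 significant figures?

58.03

A is at the origin; A and V share the same y with |AV| = 45.6 and V on the −x side, so V = (-45.60, 0.000). A1 meets AV tangentially, so WV is at right angles to AV, so W = V + (0, -11.1) = (-45.60, -11.10). Since WJ ⟂ JG (tangency), |WG| = √(11.1² + 22.2²) = 24.82 regardless of where J sits on A1. So G lies on both circle(A, 61.71) and circle(W, 24.82); the below-AV intersection is G = (-50.53, -35.43). J is the foot of the tangent from G: J = (-56.32, -13.99).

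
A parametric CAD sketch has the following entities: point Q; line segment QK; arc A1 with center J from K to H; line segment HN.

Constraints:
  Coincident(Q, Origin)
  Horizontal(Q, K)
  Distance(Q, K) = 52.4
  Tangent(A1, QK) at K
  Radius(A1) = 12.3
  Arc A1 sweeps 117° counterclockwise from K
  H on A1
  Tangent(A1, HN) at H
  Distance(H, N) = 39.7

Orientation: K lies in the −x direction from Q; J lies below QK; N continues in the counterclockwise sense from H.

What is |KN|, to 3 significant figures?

53.7

On A1, K sits at bearing 90° from J; a 117° counterclockwise sweep puts H at bearing 207°, so H = J + 12.3·(cos 207°, sin 207°) = (-63.4, -17.9). Tangency of A1 to HN means the radius JH is perpendicular to HN, so HN runs along (−sin 207°, cos 207°); with |HN| = 39.7, N = (-45.3, -53.3). Then |KN| = |N − K| = 53.7.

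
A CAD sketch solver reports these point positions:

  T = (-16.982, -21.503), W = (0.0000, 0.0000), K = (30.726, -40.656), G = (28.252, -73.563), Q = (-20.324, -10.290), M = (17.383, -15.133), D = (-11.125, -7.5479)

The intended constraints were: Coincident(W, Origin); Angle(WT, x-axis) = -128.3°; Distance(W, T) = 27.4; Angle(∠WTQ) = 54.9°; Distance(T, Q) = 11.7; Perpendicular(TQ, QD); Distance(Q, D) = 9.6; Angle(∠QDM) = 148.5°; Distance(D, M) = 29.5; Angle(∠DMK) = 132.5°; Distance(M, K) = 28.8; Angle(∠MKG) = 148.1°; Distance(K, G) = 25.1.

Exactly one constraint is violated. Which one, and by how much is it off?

Distance(K, G) = 25.1 — off by 7.90.

W = (0.00, 0.00) ✓; WT at -128.3° ✓; |WT| = 27.40 ✓; ∠WTQ = 54.90° ✓; |TQ| = 11.70 ✓; ∠(TQ, QD) = 90.00° ✓; |QD| = 9.599 ✓; ∠QDM = 148.5° ✓; |DM| = 29.50 ✓; ∠DMK = 132.5° ✓; |MK| = 28.80 ✓; ∠MKG = 148.1° ✓; |KG| = 33.00 ✗.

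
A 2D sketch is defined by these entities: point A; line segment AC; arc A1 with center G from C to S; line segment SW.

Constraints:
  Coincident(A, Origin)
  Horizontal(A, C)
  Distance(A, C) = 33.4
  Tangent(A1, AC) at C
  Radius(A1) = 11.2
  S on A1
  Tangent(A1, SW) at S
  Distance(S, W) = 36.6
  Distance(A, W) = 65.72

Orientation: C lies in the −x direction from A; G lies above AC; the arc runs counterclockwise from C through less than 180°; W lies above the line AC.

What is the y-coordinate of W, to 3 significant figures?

47.6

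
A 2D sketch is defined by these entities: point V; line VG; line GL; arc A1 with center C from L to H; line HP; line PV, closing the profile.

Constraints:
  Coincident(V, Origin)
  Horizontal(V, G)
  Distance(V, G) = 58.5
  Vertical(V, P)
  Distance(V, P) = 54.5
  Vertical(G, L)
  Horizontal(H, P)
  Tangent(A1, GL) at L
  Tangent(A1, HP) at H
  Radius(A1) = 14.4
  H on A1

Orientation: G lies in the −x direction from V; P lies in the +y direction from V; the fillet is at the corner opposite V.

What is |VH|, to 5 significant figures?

70.107

The virtual corner opposite V is at (-58.500, 54.500). The tangent condition forces CL to be normal to GL and since A1 is tangent to HP there, CH ⟂ HP, with radius 14.4, so the center C sits 14.4 in from both sides at C = (-44.100, 40.100). That places the tangent points at L = (-58.500, 40.100) on GL and H = (-44.100, 54.500) on HP. Then |VH| = |H − V| = 70.107.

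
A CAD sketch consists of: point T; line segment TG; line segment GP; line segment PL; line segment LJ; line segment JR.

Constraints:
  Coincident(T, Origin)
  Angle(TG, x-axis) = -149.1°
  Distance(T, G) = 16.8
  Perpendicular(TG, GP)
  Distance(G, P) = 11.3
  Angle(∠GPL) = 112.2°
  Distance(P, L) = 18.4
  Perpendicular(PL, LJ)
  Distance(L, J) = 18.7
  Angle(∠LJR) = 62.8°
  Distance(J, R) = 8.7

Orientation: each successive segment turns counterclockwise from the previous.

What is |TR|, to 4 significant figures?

2.178

T is at the origin; TG runs at -149.1° with length 16.8, so G = (-14.42, -8.627). TG ⟂ GP, so GP runs at -59.10°; with |GP| = 11.3, P = (-8.612, -18.32). ∠GPL = 112.2° gives PL at 8.700° from the x-axis; with |PL| = 18.4, L = (9.576, -15.54). PL is perpendicular to LJ, so LJ runs at 98.70°; with |LJ| = 18.7, J = (6.747, 2.944). ∠LJR = 62.8° gives JR at -144.1° from the x-axis; with |JR| = 8.7, R = (-0.3001, -2.157). Then |TR| = |R − T| = 2.178.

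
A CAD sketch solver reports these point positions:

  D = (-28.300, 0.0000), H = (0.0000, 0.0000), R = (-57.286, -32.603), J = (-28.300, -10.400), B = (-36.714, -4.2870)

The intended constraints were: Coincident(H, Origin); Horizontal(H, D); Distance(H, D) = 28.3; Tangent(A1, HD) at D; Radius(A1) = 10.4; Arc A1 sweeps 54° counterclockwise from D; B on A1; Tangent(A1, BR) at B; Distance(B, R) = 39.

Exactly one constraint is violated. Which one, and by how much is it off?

Distance(B, R) = 39 — off by 4.00.

H = (0.00, 0.00) ✓; H.y = 0.00, D.y = 0.00 ✓; |HD| = 28.30 ✓; ∠(JD, DH) = 90.00° ✓; |JD| = 10.40 ✓; bearing(J→B) − bearing(J→D) = 54.00° ✓; |JB| = 10.40 ✓; ∠(JB, BR) = 90.00° ✓; |BR| = 35.00 ✗.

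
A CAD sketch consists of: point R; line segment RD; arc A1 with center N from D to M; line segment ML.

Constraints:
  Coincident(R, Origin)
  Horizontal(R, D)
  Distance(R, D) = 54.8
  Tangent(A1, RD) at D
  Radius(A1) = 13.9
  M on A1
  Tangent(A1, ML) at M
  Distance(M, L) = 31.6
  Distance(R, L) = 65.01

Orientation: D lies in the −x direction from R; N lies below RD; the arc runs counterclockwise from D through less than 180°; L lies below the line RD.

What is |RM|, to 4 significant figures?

69.29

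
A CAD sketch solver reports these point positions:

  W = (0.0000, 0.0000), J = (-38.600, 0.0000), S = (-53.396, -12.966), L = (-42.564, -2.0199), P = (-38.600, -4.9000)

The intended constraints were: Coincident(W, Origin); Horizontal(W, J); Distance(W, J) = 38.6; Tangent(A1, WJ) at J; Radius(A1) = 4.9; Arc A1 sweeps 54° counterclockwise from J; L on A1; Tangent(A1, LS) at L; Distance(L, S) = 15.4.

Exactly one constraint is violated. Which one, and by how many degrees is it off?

Tangent(A1, LS) at L — off by 8.70°.

W = (0.00, 0.00) ✓; W.y = 0.00, J.y = 0.00 ✓; |WJ| = 38.60 ✓; ∠(PJ, JW) = 90.00° ✓; |PJ| = 4.900 ✓; bearing(P→L) − bearing(P→J) = 54.00° ✓; |PL| = 4.900 ✓; ∠(PL, LS) = 98.70° ✗; |LS| = 15.40 ✓.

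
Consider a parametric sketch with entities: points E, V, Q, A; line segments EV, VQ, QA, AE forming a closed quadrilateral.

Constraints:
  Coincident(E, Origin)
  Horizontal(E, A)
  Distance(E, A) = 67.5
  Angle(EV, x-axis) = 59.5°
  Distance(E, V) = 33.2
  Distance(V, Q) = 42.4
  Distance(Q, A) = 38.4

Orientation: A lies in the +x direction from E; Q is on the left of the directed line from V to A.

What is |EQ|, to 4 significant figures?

69.25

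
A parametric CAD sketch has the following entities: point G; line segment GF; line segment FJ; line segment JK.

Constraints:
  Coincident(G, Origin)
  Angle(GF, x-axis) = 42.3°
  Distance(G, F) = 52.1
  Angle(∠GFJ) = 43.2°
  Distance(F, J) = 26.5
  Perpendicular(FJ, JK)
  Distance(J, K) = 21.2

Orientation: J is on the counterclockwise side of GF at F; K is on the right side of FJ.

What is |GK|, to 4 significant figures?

58.01

G is at the origin; GF runs at 42.3° with length 52.1, so F = 52.1·(cos 42.3°, sin 42.3°) = (38.53, 35.06). ∠GFJ = 43.2°, so FJ runs at 42.3° + (180° − 43.2°) = 179.1° from the x-axis; with |FJ| = 26.5, J = F + 26.5·(cos 179.1°, sin 179.1°) = (12.04, 35.48). The perpendicularity gives JK at right angles to FJ; with |JK| = 21.2 on the right of FJ, K = J + 21.2·(0.01571, 0.9999) = (12.37, 56.68). Then |GK| = |K − G| = 58.01.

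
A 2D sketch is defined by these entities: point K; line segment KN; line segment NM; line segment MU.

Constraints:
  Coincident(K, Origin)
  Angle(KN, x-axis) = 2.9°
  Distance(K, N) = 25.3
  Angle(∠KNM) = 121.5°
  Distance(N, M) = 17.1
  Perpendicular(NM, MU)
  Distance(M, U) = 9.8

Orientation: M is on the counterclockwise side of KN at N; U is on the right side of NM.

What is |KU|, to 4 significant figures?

43.63

K is at the origin; KN runs at 2.9° with length 25.3, so N = 25.3·(cos 2.9°, sin 2.9°) = (25.27, 1.280). ∠KNM = 121.5°, so NM runs at 2.9° + (180° − 121.5°) = 61.40° from the x-axis; with |NM| = 17.1, M = N + 17.1·(cos 61.40°, sin 61.40°) = (33.45, 16.29). NM ⟂ MU; with |MU| = 9.8 on the right of NM, U = M + 9.8·(0.8780, -0.4787) = (42.06, 11.60). Then |KU| = |U − K| = 43.63.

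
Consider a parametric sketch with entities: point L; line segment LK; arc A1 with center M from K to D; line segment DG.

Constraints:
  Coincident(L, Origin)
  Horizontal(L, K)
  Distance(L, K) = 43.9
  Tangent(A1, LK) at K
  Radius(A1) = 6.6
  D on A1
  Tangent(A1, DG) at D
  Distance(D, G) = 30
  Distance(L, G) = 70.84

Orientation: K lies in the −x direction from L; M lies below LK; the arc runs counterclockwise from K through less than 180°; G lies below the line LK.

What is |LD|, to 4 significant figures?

49.76

L is at the origin; LK is horizontal with |LK| = 43.9 and K on the −x side, so K = (-43.90, 0.000). Since A1 is tangent to LK there, MK ⟂ LK, so M = K + (0, -6.6) = (-43.90, -6.600). Since MD ⟂ DG (tangency), |MG| = √(6.6² + 30.0²) = 30.72 regardless of where D sits on A1. So G lies on both circle(L, 70.84) and circle(M, 30.72); the below-LK intersection is G = (-64.43, -29.45). D is the foot of the tangent from G: D = (-49.64, -3.347).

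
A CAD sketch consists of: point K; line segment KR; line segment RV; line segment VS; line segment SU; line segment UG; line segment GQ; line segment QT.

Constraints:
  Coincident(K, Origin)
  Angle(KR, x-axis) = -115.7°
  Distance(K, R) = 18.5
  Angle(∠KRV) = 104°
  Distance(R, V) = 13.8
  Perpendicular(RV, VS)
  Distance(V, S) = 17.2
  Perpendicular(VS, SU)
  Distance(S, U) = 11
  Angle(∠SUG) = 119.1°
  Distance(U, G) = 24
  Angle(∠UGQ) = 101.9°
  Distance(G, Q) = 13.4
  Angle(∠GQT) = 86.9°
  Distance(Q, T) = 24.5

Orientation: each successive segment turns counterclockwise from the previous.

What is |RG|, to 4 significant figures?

9.640

VS ⟂ SU, so SU runs at 140.3°; with |SU| = 11.0, U = (5.118, -5.225). ∠SUG = 119.1° gives UG at -158.8° from the x-axis; with |UG| = 24.0, G = (-17.26, -13.90). Then |RG| = |G − R| = 9.640.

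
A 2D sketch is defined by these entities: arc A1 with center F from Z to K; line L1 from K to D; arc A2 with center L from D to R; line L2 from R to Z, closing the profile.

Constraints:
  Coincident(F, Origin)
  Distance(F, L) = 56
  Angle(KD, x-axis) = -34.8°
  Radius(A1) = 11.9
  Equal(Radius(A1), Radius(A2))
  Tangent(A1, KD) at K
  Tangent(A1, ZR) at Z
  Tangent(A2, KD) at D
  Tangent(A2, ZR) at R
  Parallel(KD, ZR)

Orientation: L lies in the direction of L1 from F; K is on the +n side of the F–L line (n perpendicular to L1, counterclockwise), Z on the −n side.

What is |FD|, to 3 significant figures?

57.3

The slot axis is L1's direction at -34.8°, so u = (cos -34.8°, sin -34.8°) = (0.821, -0.571) and n = (−sin -34.8°, cos -34.8°) = (0.571, 0.821). F is at the origin and L lies 56.0 along u from F, so L = 56.0·u = (46.0, -32.0). Tangency of A1 to both parallel lines with radius 11.9 puts K and Z at F ± 11.9·n: K = (6.79, 9.77), Z = (-6.79, -9.77). Equal radii place D and R the same way about L: D = L + 11.9·n = (52.8, -22.2), R = L − 11.9·n = (39.2, -41.7). Then |FD| = |D − F| = 57.3.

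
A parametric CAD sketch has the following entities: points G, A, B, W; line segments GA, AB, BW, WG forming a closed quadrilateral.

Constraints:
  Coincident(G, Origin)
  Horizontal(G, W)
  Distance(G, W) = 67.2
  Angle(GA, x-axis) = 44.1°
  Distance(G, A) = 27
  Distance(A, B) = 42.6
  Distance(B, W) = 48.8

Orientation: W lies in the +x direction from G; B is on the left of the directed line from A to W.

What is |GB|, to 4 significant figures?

69.56

Checks: |AB| = 42.60 ✓; |BW| = 48.80 ✓.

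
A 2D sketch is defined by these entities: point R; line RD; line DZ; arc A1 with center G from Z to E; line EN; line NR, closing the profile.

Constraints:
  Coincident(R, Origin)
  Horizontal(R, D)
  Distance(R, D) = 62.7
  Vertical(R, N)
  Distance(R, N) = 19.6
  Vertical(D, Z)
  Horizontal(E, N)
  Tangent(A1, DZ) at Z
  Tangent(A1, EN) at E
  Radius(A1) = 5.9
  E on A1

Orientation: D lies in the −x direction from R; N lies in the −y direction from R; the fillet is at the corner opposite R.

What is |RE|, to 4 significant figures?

60.09

R is at the origin; R and D share the same y with |RD| = 62.7 and D on the −x side, so D = (-62.70, 0.000). RN is vertical with |RN| = 19.6 and N on the −y side, so N = (0.000, -19.60). The virtual corner opposite R is at (-62.70, -19.60). Tangency of A1 to DZ means the radius GZ is perpendicular to DZ and the tangent condition forces GE to be normal to EN, with radius 5.9, so the center G sits 5.9 in from both sides at G = (-56.80, -13.70). That places the tangent points at Z = (-62.70, -13.70) on DZ and E = (-56.80, -19.60) on EN. Then |RE| = |E − R| = 60.09.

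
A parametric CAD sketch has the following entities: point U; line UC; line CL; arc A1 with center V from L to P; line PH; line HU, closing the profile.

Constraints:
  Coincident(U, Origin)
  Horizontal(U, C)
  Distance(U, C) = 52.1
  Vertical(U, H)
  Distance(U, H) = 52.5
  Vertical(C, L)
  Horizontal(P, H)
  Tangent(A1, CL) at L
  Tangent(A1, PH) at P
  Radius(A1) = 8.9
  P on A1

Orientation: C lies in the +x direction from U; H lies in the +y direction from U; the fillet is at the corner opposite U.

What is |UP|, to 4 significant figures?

67.99

U is at the origin; U and C share the same y with |UC| = 52.1 and C on the +x side, so C = (52.10, 0.000). UH is vertical with |UH| = 52.5 and H on the +y side, so H = (0.000, 52.50). The virtual corner opposite U is at (52.10, 52.50). Tangency of A1 to CL means the radius VL is perpendicular to CL and A1 meets PH tangentially, so VP is at right angles to PH, with radius 8.9, so the center V sits 8.9 in from both sides at V = (43.20, 43.60). That places the tangent points at L = (52.10, 43.60) on CL and P = (43.20, 52.50) on PH. Then |UP| = |P − U| = 67.99.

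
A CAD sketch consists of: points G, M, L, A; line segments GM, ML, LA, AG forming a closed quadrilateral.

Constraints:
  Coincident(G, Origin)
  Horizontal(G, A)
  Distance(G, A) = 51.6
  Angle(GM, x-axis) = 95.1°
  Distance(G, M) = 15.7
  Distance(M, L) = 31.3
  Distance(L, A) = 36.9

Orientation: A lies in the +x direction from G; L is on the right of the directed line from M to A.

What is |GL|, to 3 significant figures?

19.1

Checks: |ML| = 31.30 ✓; |LA| = 36.90 ✓.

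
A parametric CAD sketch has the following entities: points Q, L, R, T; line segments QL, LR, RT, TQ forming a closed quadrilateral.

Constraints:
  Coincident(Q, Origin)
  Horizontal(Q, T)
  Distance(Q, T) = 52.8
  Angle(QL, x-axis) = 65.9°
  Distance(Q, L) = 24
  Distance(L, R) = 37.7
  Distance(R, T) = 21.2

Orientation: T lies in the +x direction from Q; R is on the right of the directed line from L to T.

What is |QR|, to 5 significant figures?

33.966

Checks: |LR| = 37.70 ✓; |RT| = 21.20 ✓.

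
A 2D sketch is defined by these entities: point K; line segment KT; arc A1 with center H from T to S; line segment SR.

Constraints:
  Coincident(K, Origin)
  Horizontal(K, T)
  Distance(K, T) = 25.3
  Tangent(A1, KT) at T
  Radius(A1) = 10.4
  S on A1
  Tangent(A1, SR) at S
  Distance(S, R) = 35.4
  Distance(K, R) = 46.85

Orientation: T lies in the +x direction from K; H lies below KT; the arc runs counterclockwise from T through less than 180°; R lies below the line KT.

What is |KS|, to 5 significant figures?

17.826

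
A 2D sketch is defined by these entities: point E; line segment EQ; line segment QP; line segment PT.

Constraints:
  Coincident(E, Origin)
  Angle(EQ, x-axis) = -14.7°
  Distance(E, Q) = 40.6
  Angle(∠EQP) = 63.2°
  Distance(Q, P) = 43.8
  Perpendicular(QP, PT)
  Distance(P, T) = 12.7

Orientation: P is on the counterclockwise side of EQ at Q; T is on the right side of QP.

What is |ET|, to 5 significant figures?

55.181

E is at the origin; EQ runs at -14.7° with length 40.6, so Q = 40.6·(cos -14.7°, sin -14.7°) = (39.271, -10.303). ∠EQP = 63.2°, so QP runs at -14.7° + (180° − 63.2°) = 102.10° from the x-axis; with |QP| = 43.8, P = Q + 43.8·(cos 102.10°, sin 102.10°) = (30.090, 32.524). The perpendicularity gives PT at right angles to QP; with |PT| = 12.7 on the right of QP, T = P + 12.7·(0.97778, 0.20962) = (42.508, 35.186). Then |ET| = |T − E| = 55.181.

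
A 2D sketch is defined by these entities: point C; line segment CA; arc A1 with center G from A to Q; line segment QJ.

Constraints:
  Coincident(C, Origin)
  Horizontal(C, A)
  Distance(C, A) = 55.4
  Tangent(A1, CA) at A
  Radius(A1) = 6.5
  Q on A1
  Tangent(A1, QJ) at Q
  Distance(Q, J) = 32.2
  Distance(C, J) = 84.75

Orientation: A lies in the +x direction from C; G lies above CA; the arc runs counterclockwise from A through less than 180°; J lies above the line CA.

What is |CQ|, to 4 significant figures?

60.67

Checks: |GQ| = 6.500 ✓; ∠(GQ, QJ) = 90.00° ✓; |QJ| = 32.20 ✓; |CJ| = 84.75 ✓.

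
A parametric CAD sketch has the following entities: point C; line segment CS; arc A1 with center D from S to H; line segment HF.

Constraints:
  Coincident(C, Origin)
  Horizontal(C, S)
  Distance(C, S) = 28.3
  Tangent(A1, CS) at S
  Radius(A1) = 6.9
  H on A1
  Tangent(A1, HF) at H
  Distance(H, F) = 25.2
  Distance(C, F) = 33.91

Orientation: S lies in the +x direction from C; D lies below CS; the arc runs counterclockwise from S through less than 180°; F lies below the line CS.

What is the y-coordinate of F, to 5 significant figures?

-29.925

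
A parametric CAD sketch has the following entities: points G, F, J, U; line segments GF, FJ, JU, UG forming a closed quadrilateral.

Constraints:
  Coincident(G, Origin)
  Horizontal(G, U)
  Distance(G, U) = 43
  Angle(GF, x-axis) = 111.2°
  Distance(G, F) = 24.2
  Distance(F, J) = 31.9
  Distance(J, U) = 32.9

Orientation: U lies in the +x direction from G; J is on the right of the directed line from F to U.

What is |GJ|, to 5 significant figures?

10.692

Checks: |FJ| = 31.90 ✓; |JU| = 32.90 ✓.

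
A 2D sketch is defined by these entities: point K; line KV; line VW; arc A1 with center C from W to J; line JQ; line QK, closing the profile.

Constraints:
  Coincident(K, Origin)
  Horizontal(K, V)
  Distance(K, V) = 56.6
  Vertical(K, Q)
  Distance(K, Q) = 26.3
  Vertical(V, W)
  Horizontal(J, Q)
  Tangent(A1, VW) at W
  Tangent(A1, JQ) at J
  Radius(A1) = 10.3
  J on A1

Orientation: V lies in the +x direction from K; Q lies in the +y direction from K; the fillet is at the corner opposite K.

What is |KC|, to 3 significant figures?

49.0

K is at the origin; KV is horizontal with |KV| = 56.6 and V on the +x side, so V = (56.6, 0.00). KQ is vertical with |KQ| = 26.3 and Q on the +y side, so Q = (0.00, 26.3). The virtual corner opposite K is at (56.6, 26.3). Since A1 is tangent to VW there, CW ⟂ VW and tangency of A1 to JQ means the radius CJ is perpendicular to JQ, with radius 10.3, so the center C sits 10.3 in from both sides at C = (46.3, 16.0). Then |KC| = |C − K| = 49.0.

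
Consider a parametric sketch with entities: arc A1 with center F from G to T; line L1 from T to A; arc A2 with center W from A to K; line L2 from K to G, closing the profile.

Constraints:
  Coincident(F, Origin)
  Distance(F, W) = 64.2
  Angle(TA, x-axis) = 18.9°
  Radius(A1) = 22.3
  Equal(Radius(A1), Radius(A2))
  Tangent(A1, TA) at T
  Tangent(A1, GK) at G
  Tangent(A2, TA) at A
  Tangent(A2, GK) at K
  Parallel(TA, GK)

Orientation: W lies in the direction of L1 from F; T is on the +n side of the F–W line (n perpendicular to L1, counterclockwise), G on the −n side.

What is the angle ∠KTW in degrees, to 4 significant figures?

15.63°

Tangency of A1 to both parallel lines with radius 22.3 puts T and G at F ± 22.3·n: T = (-7.223, 21.10), G = (7.223, -21.10). Equal radii place A and K the same way about W: A = W + 22.3·n = (53.52, 41.89), K = W − 22.3·n = (67.96, -0.3022). Then cos ∠KTW = TK·TW / (|TK||TW|), giving 15.63°.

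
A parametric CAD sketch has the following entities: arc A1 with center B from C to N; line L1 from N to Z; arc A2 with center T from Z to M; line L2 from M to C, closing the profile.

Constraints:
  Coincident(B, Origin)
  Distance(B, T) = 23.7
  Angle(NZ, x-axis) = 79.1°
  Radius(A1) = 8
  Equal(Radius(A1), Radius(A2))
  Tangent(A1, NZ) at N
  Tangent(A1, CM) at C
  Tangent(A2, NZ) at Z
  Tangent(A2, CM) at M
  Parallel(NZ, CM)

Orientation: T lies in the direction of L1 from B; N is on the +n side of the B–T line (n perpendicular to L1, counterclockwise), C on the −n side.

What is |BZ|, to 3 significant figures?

25.0

The slot axis is L1's direction at 79.1°, so u = (cos 79.1°, sin 79.1°) = (0.189, 0.982) and n = (−sin 79.1°, cos 79.1°) = (-0.982, 0.189). B is at the origin and T lies 23.7 along u from B, so T = 23.7·u = (4.48, 23.3). Tangency of A1 to both parallel lines with radius 8.0 puts N and C at B ± 8.0·n: N = (-7.86, 1.51), C = (7.86, -1.51). Equal radii place Z and M the same way about T: Z = T + 8.0·n = (-3.37, 24.8), M = T − 8.0·n = (12.3, 21.8). Then |BZ| = |Z − B| = 25.0.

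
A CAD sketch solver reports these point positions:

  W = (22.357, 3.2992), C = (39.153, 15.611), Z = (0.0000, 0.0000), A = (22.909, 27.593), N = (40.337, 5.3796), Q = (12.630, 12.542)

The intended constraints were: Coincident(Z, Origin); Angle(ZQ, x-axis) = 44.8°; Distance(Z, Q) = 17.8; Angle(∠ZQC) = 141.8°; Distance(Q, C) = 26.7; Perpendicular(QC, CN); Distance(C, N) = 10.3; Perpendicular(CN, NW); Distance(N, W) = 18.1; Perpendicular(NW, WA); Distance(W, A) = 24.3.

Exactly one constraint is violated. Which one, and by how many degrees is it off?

Perpendicular(NW, WA) — off by 7.90°.

Z = (0.00, 0.00) ✓; ZQ at 44.80° ✓; |ZQ| = 17.80 ✓; ∠ZQC = 141.8° ✓; |QC| = 26.70 ✓; ∠(QC, CN) = 90.00° ✓; |CN| = 10.30 ✓; ∠(CN, NW) = 90.00° ✓; |NW| = 18.10 ✓; ∠(NW, WA) = 97.90° ✗; |WA| = 24.30 ✓.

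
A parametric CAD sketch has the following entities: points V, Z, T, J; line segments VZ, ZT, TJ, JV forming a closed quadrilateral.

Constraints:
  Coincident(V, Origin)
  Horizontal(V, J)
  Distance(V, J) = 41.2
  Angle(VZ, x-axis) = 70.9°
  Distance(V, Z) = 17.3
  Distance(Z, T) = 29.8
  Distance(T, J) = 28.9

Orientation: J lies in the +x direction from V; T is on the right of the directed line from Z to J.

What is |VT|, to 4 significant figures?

19.12

Checks: |ZT| = 29.80 ✓; |TJ| = 28.90 ✓.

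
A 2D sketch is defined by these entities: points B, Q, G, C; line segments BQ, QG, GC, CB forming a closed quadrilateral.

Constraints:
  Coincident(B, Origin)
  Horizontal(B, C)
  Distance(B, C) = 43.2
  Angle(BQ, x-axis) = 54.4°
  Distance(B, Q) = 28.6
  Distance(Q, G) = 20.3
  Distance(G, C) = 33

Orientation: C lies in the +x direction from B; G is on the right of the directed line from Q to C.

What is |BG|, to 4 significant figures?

11.15

Checks: |QG| = 20.30 ✓; |GC| = 33.00 ✓.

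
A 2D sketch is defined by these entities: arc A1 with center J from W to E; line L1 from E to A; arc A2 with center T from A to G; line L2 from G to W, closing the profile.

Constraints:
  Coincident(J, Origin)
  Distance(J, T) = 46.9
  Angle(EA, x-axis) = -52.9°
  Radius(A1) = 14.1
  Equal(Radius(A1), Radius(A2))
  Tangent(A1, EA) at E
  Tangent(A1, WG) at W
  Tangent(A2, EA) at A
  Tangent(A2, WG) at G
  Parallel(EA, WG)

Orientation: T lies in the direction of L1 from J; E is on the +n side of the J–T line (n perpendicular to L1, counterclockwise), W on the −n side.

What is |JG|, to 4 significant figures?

48.97

Tangency of A1 to both parallel lines with radius 14.1 puts E and W at J ± 14.1·n: E = (11.25, 8.505), W = (-11.25, -8.505). Equal radii place A and G the same way about T: A = T + 14.1·n = (39.54, -28.90), G = T − 14.1·n = (17.04, -45.91). Then |JG| = |G − J| = 48.97.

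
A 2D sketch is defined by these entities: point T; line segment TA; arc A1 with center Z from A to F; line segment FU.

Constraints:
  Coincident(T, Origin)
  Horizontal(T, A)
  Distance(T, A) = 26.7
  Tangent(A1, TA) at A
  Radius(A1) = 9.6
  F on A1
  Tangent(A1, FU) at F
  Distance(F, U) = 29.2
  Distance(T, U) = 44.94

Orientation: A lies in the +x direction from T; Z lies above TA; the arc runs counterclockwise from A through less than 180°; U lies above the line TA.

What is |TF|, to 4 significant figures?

37.88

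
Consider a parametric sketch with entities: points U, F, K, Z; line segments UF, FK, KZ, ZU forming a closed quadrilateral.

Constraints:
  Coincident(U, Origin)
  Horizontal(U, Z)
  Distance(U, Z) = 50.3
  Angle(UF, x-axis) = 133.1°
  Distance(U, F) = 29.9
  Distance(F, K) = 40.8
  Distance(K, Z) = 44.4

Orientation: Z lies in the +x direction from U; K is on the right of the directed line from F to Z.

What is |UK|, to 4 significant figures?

10.93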